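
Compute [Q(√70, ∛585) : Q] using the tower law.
[Q(√70, ∛585) : Q] = 6

Let L = Q(√70, ∛585). Since Q(√70) ⊂ L and [Q(√70):Q] = 2, the tower law gives 2 | [L:Q]. Likewise Q(∛585) ⊂ L with [Q(∛585):Q] = 3 (because 585 is not a perfect cube), so 3 | [L:Q]. As gcd(2,3) = 1, [L:Q] is divisible by 6. Conversely L is generated over Q by √70 and ∛585, so [L:Q] ≤ 2·3 = 6. Therefore [Q(√70, ∛585) : Q] = 6.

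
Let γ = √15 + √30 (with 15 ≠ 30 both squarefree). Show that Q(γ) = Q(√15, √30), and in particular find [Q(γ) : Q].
[Q(γ) : Q] = 4 (equivalently, Q(γ) = Q(√15, √30))

Obviously Q(γ) ⊆ Q(√15, √30), and [Q(√15, √30):Q] = 4 (since 15, 30 are distinct squarefree integers > 1 with 450 not a perfect square). To show equality we compute the minimal polynomial of γ. From γ = √15 + √30: γ^2 = 15 + 2√(450) + 30 = 45 + 2√(450), so γ^2 - 45 = 2√(450); squaring, (γ^2 - 45)^2 = 4·450, i.e. γ^4 - 90γ^2 + 2025 - 1800 = 0, i.e. γ^4 - 90γ^2 + 225 = 0. So γ is a root of x^4 - 90x^2 + 225. This polynomial is irreducible over Q: it has no rational root (each ±√15 ± √30 is irrational), and any factorization into two quadratics over Q would force √(450) ∈ Q (pairing opposite roots) or √15, √30 ∈ Q (other pairings), all impossible. Hence [Q(γ):Q] = 4 = [Q(√15, √30):Q], so Q(γ) = Q(√15, √30).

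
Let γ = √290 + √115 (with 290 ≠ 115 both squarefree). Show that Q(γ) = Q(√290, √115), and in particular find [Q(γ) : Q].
[Q(γ) : Q] = 4 (equivalently, Q(γ) = Q(√290, √115))

Obviously Q(γ) ⊆ Q(√290, √115), and [Q(√290, √115):Q] = 4 (since 290, 115 are distinct squarefree integers > 1 with 33350 not a perfect square). To show equality we compute the minimal polynomial of γ. From γ = √290 + √115: γ^2 = 290 + 2√(33350) + 115 = 405 + 2√(33350), so γ^2 - 405 = 2√(33350); squaring, (γ^2 - 405)^2 = 4·33350, i.e. γ^4 - 810γ^2 + 164025 - 133400 = 0, i.e. γ^4 - 810γ^2 + 30625 = 0. So γ is a root of x^4 - 810x^2 + 30625. This polynomial is irreducible over Q: it has no rational root (each ±√290 ± √115 is irrational), and any factorization into two quadratics over Q would force √(33350) ∈ Q (pairing opposite roots) or √290, √115 ∈ Q (other pairings), all impossible. Hence [Q(γ):Q] = 4 = [Q(√290, √115):Q], so Q(γ) = Q(√290, √115).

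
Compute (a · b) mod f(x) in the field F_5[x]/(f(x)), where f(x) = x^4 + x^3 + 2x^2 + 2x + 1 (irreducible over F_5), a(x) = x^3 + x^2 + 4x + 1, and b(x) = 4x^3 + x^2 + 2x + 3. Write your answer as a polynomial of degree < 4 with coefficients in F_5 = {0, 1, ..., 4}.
a · b ≡ 3x^3 + x^2 + 3x + 3 (mod f(x))

Multiply in F_5[x]: a(x)·b(x) = (x^3 + x^2 + 4x + 1)·(4x^3 + x^2 + 2x + 3) = 4x^6 + 4x^4 + 3x^3 + 2x^2 + 4x + 3. This has degree ≥ 4, so divide by f(x) over F_5: 4x^6 + 4x^4 + 3x^3 + 2x^2 + 4x + 3 = (4x^2 + x)·(x^4 + x^3 + 2x^2 + 2x + 1) + (3x^3 + x^2 + 3x + 3). Hence a·b ≡ 3x^3 + x^2 + 3x + 3 (mod f). (F_5[x]/(f) is a field with 5^4 = 625 elements since f is irreducible of degree 4.)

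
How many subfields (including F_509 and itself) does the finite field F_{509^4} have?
F_{509^4} has 3 subfields

The subfields of F_{p^n} are exactly the fields F_{p^d} for d | n (each is the fixed field of the unique index-d subgroup of Gal(F_{p^n}/F_p) ≅ Z/nZ). The divisors of n = 4 are {1, 2, 4}, giving 3 subfields: F_{509^1}, F_{509^2}, F_{509^4}.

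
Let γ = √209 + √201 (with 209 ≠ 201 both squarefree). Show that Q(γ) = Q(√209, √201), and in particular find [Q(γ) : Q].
[Q(γ) : Q] = 4 (equivalently, Q(γ) = Q(√209, √201))

Obviously Q(γ) ⊆ Q(√209, √201), and [Q(√209, √201):Q] = 4 (since 209, 201 are distinct squarefree integers > 1 with 42009 not a perfect square). To show equality we compute the minimal polynomial of γ. From γ = √209 + √201: γ^2 = 209 + 2√(42009) + 201 = 410 + 2√(42009), so γ^2 - 410 = 2√(42009); squaring, (γ^2 - 410)^2 = 4·42009, i.e. γ^4 - 820γ^2 + 168100 - 168036 = 0, i.e. γ^4 - 820γ^2 + 64 = 0. So γ is a root of x^4 - 820x^2 + 64. This polynomial is irreducible over Q: it has no rational root (each ±√209 ± √201 is irrational), and any factorization into two quadratics over Q would force √(42009) ∈ Q (pairing opposite roots) or √209, √201 ∈ Q (other pairings), all impossible. Hence [Q(γ):Q] = 4 = [Q(√209, √201):Q], so Q(γ) = Q(√209, √201).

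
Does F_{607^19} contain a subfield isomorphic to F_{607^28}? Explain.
No: F_{607^28} is not a subfield of F_{607^19}

F_{p^m} embeds in F_{p^n} iff m | n. Here 28 ∤ 19 (since 19 = 0·28 + 19 with remainder 19 ≠ 0), so F_{607^28} is not a subfield of F_{607^19}. Equivalently: if it were, the tower law would give 28 = [F_{607^28}:F_607] dividing [F_{607^19}:F_607] = 19, contradiction.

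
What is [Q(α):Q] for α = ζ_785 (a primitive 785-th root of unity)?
[Q(α):Q] = 624

The minimal polynomial of ζ_785 over Q is the 785-th cyclotomic polynomial Φ_785(x), which is irreducible over Q and has degree φ(785) = 624. Hence [Q(α):Q] = φ(785) = 624.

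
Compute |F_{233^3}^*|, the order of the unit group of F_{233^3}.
|F_{233^3}^*| = 12649336

F_{233^3} has 233^3 = 12649337 elements; its multiplicative group consists of all nonzero elements, so |F_{233^3}^*| = 12649337 - 1 = 12649336. (It is cyclic since any finite subgroup of the multiplicative group of a field is cyclic.)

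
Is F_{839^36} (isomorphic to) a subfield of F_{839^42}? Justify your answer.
No: F_{839^36} is not a subfield of F_{839^42}

F_{p^m} embeds in F_{p^n} iff m | n. Here 36 ∤ 42 (since 42 = 1·36 + 6 with remainder 6 ≠ 0), so F_{839^36} is not a subfield of F_{839^42}. Equivalently: if it were, the tower law would give 36 = [F_{839^36}:F_839] dividing [F_{839^42}:F_839] = 42, contradiction.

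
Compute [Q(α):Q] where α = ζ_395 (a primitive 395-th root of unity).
[Q(α):Q] = 312

The minimal polynomial of ζ_395 over Q is the 395-th cyclotomic polynomial Φ_395(x), which is irreducible over Q and has degree φ(395) = 312. Hence [Q(α):Q] = φ(395) = 312.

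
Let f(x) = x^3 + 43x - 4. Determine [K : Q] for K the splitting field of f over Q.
[K : Q] = 6

By the rational root test, any rational root of the monic integer polynomial f(x) = x^3 + 43x - 4 must be an integer dividing the constant term -4, i.e. one of ±{1, 2, 4}. Evaluating: f(1) = 40, f(-1) = -48, f(2) = 90, f(-2) = -98, f(4) = 232, f(-4) = -240; none is 0, so f has no rational root and is therefore irreducible over Q (a cubic with no linear factor over a field is irreducible). For an irreducible cubic, the Galois group is A_3 or S_3 according as the discriminant disc(f) = -4a^3 - 27b^2 = -4·(43)^3 - 27·(-4)^2 = -318460 is or is not a square in Q. Here disc(f) = -318460 is not a perfect square in Q, so the Galois group of f over Q is not contained in A_3 and must be all of S_3. The splitting field has degree |S_3| = 6 over Q, so [K : Q] = 6.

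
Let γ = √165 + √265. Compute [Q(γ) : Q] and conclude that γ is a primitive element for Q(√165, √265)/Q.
[Q(γ) : Q] = 4 (equivalently, Q(γ) = Q(√165, √265))

Obviously Q(γ) ⊆ Q(√165, √265), and [Q(√165, √265):Q] = 4 (since 165, 265 are distinct squarefree integers > 1 with 43725 not a perfect square). To show equality we compute the minimal polynomial of γ. From γ = √165 + √265: γ^2 = 165 + 2√(43725) + 265 = 430 + 2√(43725), so γ^2 - 430 = 2√(43725); squaring, (γ^2 - 430)^2 = 4·43725, i.e. γ^4 - 860γ^2 + 184900 - 174900 = 0, i.e. γ^4 - 860γ^2 + 10000 = 0. So γ is a root of x^4 - 860x^2 + 10000. This polynomial is irreducible over Q: it has no rational root (each ±√165 ± √265 is irrational), and any factorization into two quadratics over Q would force √(43725) ∈ Q (pairing opposite roots) or √165, √265 ∈ Q (other pairings), all impossible. Hence [Q(γ):Q] = 4 = [Q(√165, √265):Q], so Q(γ) = Q(√165, √265).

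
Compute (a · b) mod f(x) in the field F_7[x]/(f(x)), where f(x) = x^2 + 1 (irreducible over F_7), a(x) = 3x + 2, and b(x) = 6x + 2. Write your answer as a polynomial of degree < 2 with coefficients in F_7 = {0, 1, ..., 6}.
a · b ≡ 4x (mod f(x))

Multiply in F_7[x]: a(x)·b(x) = (3x + 2)·(6x + 2) = 4x^2 + 4x + 4. This has degree ≥ 2, so divide by f(x) over F_7: 4x^2 + 4x + 4 = (4)·(x^2 + 1) + (4x). Hence a·b ≡ 4x (mod f). (F_7[x]/(f) is a field with 7^2 = 49 elements since f is irreducible of degree 2.)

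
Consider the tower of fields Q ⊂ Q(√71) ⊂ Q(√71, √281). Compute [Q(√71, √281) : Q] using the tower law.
[Q(√71, √281) : Q] = 4

[Q(√71):Q] = 2 (min poly x^2 - 71, irreducible since 71 is squarefree > 1). For the top step, suppose √281 ∈ Q(√71), say √281 = c + d√71 with c, d ∈ Q. Squaring: 281 = c^2 + 71d^2 + 2cd√71. Since √71 ∉ Q this forces 2cd = 0. If d = 0 then √281 = c ∈ Q, contradicting 281 squarefree > 1. If c = 0 then 281 = 71d^2, so 71·281 = (71d)^2 is a perfect square in Q — but 71·281 = 19951 is not a perfect square (since 71 and 281 are distinct squarefree integers). Contradiction. Hence √281 ∉ Q(√71), so x^2 - 281 stays irreducible over Q(√71) and [Q(√71, √281) : Q(√71)] = 2. By the tower law, [Q(√71, √281) : Q] = 2 · 2 = 4.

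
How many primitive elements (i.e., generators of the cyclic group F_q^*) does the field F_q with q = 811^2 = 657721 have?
There are φ(657720) = 145152 primitive elements

F_q^* is cyclic of order q - 1 = 657720. A cyclic group of order m has exactly φ(m) generators. Here m = 657720 = 2^3 · 3^4 · 5 · 7 · 29, so the number of primitive elements is φ(657720) = 145152.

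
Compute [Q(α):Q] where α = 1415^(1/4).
[Q(α):Q] = 4

α is a root of x^4 - 1415. By Eisenstein's criterion at the prime p = 5 (which divides the constant term 1415 but p^2 = 25 does not, since 1415 is squarefree), x^4 - 1415 is irreducible over Q. Hence [Q(α):Q] = 4.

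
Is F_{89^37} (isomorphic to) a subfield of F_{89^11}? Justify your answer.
No: F_{89^37} is not a subfield of F_{89^11}

F_{p^m} embeds in F_{p^n} iff m | n. Here 37 ∤ 11 (since 11 = 0·37 + 11 with remainder 11 ≠ 0), so F_{89^37} is not a subfield of F_{89^11}. Equivalently: if it were, the tower law would give 37 = [F_{89^37}:F_89] dividing [F_{89^11}:F_89] = 11, contradiction.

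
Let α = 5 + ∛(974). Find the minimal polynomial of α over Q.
m_α(x) = x^3 - 15x^2 + 75x - 1099

Set β = α - 5 = ∛(974), so β^3 = 974. Then (α - 5)^3 - 974 = 0, i.e. α is a root of g(x) = (x - 5)^3 - 974 = x^3 - 15x^2 + 75x - 1099. Since g(x) = h(x - 5) where h(x) = x^3 - 974, and h is irreducible over Q (because 974 is not a perfect cube, so h has no rational root, and a monic cubic with no rational root is irreducible), g is also irreducible (irreducibility is preserved under the substitution x → x - 5). Hence m_α(x) = x^3 - 15x^2 + 75x - 1099.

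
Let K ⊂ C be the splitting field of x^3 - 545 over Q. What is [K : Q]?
[K : Q] = 6

The roots of x^3 - 545 are ∛545, ω∛545, ω^2∛545 where ω = e^(2πi/3) is a primitive cube root of unity, so K = Q(∛545, ω). Now [Q(∛545):Q] = 3 (since 545 is not a perfect cube, x^3 - 545 is irreducible) and [Q(ω):Q] = 2. Both 2 and 3 divide [K:Q], and [K:Q] ≤ 3·2 = 6, so [K:Q] = 6. (Equivalently: Q(∛545) ⊂ R but ω ∉ R, so [K : Q(∛545)] = 2.)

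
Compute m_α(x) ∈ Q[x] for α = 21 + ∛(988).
m_α(x) = x^3 - 63x^2 + 1323x - 10249

Set β = α - 21 = ∛(988), so β^3 = 988. Then (α - 21)^3 - 988 = 0, i.e. α is a root of g(x) = (x - 21)^3 - 988 = x^3 - 63x^2 + 1323x - 10249. Since g(x) = h(x - 21) where h(x) = x^3 - 988, and h is irreducible over Q (because 988 is not a perfect cube, so h has no rational root, and a monic cubic with no rational root is irreducible), g is also irreducible (irreducibility is preserved under the substitution x → x - 21). Hence m_α(x) = x^3 - 63x^2 + 1323x - 10249.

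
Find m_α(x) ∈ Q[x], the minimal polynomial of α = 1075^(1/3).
m_α(x) = x^3 - 1075

α satisfies α^3 = 1075, so x^3 - 1075 annihilates α. By the rational root test, a rational root p/q (in lowest terms) of x^3 - 1075 would satisfy p^3 = 1075 q^3, forcing q = 1 and p^3 = 1075; but 1075 is not a perfect cube, contradiction. A monic cubic over Q with no rational root is irreducible (any nontrivial factorization would include a linear factor). Hence x^3 - 1075 is the minimal polynomial of α, and in particular [Q(α):Q] = 3.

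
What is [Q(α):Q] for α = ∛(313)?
[Q(α):Q] = 3

The minimal polynomial of α is x^3 - 313, irreducible over Q since 313 is not a perfect cube (so x^3 - 313 has no rational root). Hence [Q(α):Q] = deg(m_α) = 3.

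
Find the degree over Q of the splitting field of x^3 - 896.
[K : Q] = 6

The roots of x^3 - 896 are ∛896, ω∛896, ω^2∛896 where ω = e^(2πi/3) is a primitive cube root of unity, so K = Q(∛896, ω). Now [Q(∛896):Q] = 3 (since 896 is not a perfect cube, x^3 - 896 is irreducible) and [Q(ω):Q] = 2. Both 2 and 3 divide [K:Q], and [K:Q] ≤ 3·2 = 6, so [K:Q] = 6. (Equivalently: Q(∛896) ⊂ R but ω ∉ R, so [K : Q(∛896)] = 2.)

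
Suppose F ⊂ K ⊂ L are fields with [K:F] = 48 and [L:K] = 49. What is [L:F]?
[L:F] = 2352

The tower law says that for any tower of field extensions F ⊂ K ⊂ L with finite degrees, [L:F] = [L:K] · [K:F]. Here this gives [L:F] = 49 · 48 = 2352.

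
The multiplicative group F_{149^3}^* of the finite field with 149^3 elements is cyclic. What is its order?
|F_{149^3}^*| = 3307948

F_{149^3} has 149^3 = 3307949 elements; its multiplicative group consists of all nonzero elements, so |F_{149^3}^*| = 3307949 - 1 = 3307948. (It is cyclic since any finite subgroup of the multiplicative group of a field is cyclic.)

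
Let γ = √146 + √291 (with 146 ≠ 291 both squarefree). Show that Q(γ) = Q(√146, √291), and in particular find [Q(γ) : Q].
[Q(γ) : Q] = 4 (equivalently, Q(γ) = Q(√146, √291))

Obviously Q(γ) ⊆ Q(√146, √291), and [Q(√146, √291):Q] = 4 (since 146, 291 are distinct squarefree integers > 1 with 42486 not a perfect square). To show equality we compute the minimal polynomial of γ. From γ = √146 + √291: γ^2 = 146 + 2√(42486) + 291 = 437 + 2√(42486), so γ^2 - 437 = 2√(42486); squaring, (γ^2 - 437)^2 = 4·42486, i.e. γ^4 - 874γ^2 + 190969 - 169944 = 0, i.e. γ^4 - 874γ^2 + 21025 = 0. So γ is a root of x^4 - 874x^2 + 21025. This polynomial is irreducible over Q: it has no rational root (each ±√146 ± √291 is irrational), and any factorization into two quadratics over Q would force √(42486) ∈ Q (pairing opposite roots) or √146, √291 ∈ Q (other pairings), all impossible. Hence [Q(γ):Q] = 4 = [Q(√146, √291):Q], so Q(γ) = Q(√146, √291).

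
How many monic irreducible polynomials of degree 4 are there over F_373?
There are 4839184878 monic irreducible polynomials of degree 4 over F_373

Each element of F_{373^4} that lies in no proper subfield is a root of exactly one monic irreducible of degree 4 over F_373, and each such polynomial has 4 distinct roots in F_{373^4}. By Möbius inversion the count is N_373(4) = (1/4) Σ_{d|4} μ(4/d) · 373^d = (1/4)(μ(4)·373^1 + μ(2)·373^2 + μ(1)·373^4) = 19356739512/4 = 4839184878.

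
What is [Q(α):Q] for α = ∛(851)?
[Q(α):Q] = 3

The minimal polynomial of α is x^3 - 851, irreducible over Q since 851 is not a perfect cube (so x^3 - 851 has no rational root). Hence [Q(α):Q] = deg(m_α) = 3.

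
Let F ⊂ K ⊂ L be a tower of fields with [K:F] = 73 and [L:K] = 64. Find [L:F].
[L:F] = 4672

The tower law says that for any tower of field extensions F ⊂ K ⊂ L with finite degrees, [L:F] = [L:K] · [K:F]. Here this gives [L:F] = 64 · 73 = 4672.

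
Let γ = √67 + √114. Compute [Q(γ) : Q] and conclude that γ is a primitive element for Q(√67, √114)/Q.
[Q(γ) : Q] = 4 (equivalently, Q(γ) = Q(√67, √114))

Obviously Q(γ) ⊆ Q(√67, √114), and [Q(√67, √114):Q] = 4 (since 67, 114 are distinct squarefree integers > 1 with 7638 not a perfect square). To show equality we compute the minimal polynomial of γ. From γ = √67 + √114: γ^2 = 67 + 2√(7638) + 114 = 181 + 2√(7638), so γ^2 - 181 = 2√(7638); squaring, (γ^2 - 181)^2 = 4·7638, i.e. γ^4 - 362γ^2 + 32761 - 30552 = 0, i.e. γ^4 - 362γ^2 + 2209 = 0. So γ is a root of x^4 - 362x^2 + 2209. This polynomial is irreducible over Q: it has no rational root (each ±√67 ± √114 is irrational), and any factorization into two quadratics over Q would force √(7638) ∈ Q (pairing opposite roots) or √67, √114 ∈ Q (other pairings), all impossible. Hence [Q(γ):Q] = 4 = [Q(√67, √114):Q], so Q(γ) = Q(√67, √114).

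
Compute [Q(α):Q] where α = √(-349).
[Q(α):Q] = 2

[Q(α):Q] equals the degree of the minimal polynomial of α. Here α^2 = -349 and x^2 + 349 is irreducible (d = -349 is squarefree, ≠ 1, hence not a square), so deg(m_α) = 2. Thus [Q(α):Q] = 2.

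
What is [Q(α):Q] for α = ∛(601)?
[Q(α):Q] = 3

The minimal polynomial of α is x^3 - 601, irreducible over Q since 601 is not a perfect cube (so x^3 - 601 has no rational root). Hence [Q(α):Q] = deg(m_α) = 3.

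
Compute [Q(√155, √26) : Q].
[Q(√155, √26) : Q] = 4

[Q(√155):Q] = 2 (min poly x^2 - 155, irreducible since 155 is squarefree > 1). For the top step, suppose √26 ∈ Q(√155), say √26 = c + d√155 with c, d ∈ Q. Squaring: 26 = c^2 + 155d^2 + 2cd√155. Since √155 ∉ Q this forces 2cd = 0. If d = 0 then √26 = c ∈ Q, contradicting 26 squarefree > 1. If c = 0 then 26 = 155d^2, so 155·26 = (155d)^2 is a perfect square in Q — but 155·26 = 4030 is not a perfect square (since 155 and 26 are distinct squarefree integers). Contradiction. Hence √26 ∉ Q(√155), so x^2 - 26 stays irreducible over Q(√155) and [Q(√155, √26) : Q(√155)] = 2. By the tower law, [Q(√155, √26) : Q] = 2 · 2 = 4.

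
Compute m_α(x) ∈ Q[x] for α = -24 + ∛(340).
m_α(x) = x^3 + 72x^2 + 1728x + 13484

Set β = α + 24 = ∛(340), so β^3 = 340. Then (α + 24)^3 - 340 = 0, i.e. α is a root of g(x) = (x + 24)^3 - 340 = x^3 + 72x^2 + 1728x + 13484. Since g(x) = h(x + 24) where h(x) = x^3 - 340, and h is irreducible over Q (because 340 is not a perfect cube, so h has no rational root, and a monic cubic with no rational root is irreducible), g is also irreducible (irreducibility is preserved under the substitution x → x + 24). Hence m_α(x) = x^3 + 72x^2 + 1728x + 13484.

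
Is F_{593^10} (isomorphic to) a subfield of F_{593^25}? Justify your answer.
No: F_{593^10} is not a subfield of F_{593^25}

F_{p^m} embeds in F_{p^n} iff m | n. Here 10 ∤ 25 (since 25 = 2·10 + 5 with remainder 5 ≠ 0), so F_{593^10} is not a subfield of F_{593^25}. Equivalently: if it were, the tower law would give 10 = [F_{593^10}:F_593] dividing [F_{593^25}:F_593] = 25, contradiction.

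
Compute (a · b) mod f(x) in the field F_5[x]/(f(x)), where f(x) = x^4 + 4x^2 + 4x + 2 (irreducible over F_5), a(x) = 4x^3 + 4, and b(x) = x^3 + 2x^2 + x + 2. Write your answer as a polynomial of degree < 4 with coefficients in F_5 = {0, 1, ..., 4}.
a · b ≡ 4x^3 + x^2 + x + 2 (mod f(x))

Multiply in F_5[x]: a(x)·b(x) = (4x^3 + 4)·(x^3 + 2x^2 + x + 2) = 4x^6 + 3x^5 + 4x^4 + 2x^3 + 3x^2 + 4x + 3. This has degree ≥ 4, so divide by f(x) over F_5: 4x^6 + 3x^5 + 4x^4 + 2x^3 + 3x^2 + 4x + 3 = (4x^2 + 3x + 3)·(x^4 + 4x^2 + 4x + 2) + (4x^3 + x^2 + x + 2). Hence a·b ≡ 4x^3 + x^2 + x + 2 (mod f). (F_5[x]/(f) is a field with 5^4 = 625 elements since f is irreducible of degree 4.)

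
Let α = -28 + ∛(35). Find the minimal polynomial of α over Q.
m_α(x) = x^3 + 84x^2 + 2352x + 21917

Set β = α + 28 = ∛(35), so β^3 = 35. Then (α + 28)^3 - 35 = 0, i.e. α is a root of g(x) = (x + 28)^3 - 35 = x^3 + 84x^2 + 2352x + 21917. Since g(x) = h(x + 28) where h(x) = x^3 - 35, and h is irreducible over Q (because 35 is not a perfect cube, so h has no rational root, and a monic cubic with no rational root is irreducible), g is also irreducible (irreducibility is preserved under the substitution x → x + 28). Hence m_α(x) = x^3 + 84x^2 + 2352x + 21917.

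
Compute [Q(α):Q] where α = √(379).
[Q(α):Q] = 2

[Q(α):Q] equals the degree of the minimal polynomial of α. Here α^2 = 379 and x^2 - 379 is irreducible (d = 379 is squarefree, ≠ 1, hence not a square), so deg(m_α) = 2. Thus [Q(α):Q] = 2.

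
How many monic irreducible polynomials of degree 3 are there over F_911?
There are 252019040 monic irreducible polynomials of degree 3 over F_911

Each element of F_{911^3} that lies in no proper subfield is a root of exactly one monic irreducible of degree 3 over F_911, and each such polynomial has 3 distinct roots in F_{911^3}. By Möbius inversion the count is N_911(3) = (1/3) Σ_{d|3} μ(3/d) · 911^d = (1/3)(μ(3)·911^1 + μ(1)·911^3) = 756057120/3 = 252019040.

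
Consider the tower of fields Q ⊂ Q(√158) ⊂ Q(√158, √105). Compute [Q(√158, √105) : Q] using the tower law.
[Q(√158, √105) : Q] = 4

[Q(√158):Q] = 2 (min poly x^2 - 158, irreducible since 158 is squarefree > 1). For the top step, suppose √105 ∈ Q(√158), say √105 = c + d√158 with c, d ∈ Q. Squaring: 105 = c^2 + 158d^2 + 2cd√158. Since √158 ∉ Q this forces 2cd = 0. If d = 0 then √105 = c ∈ Q, contradicting 105 squarefree > 1. If c = 0 then 105 = 158d^2, so 158·105 = (158d)^2 is a perfect square in Q — but 158·105 = 16590 is not a perfect square (since 158 and 105 are distinct squarefree integers). Contradiction. Hence √105 ∉ Q(√158), so x^2 - 105 stays irreducible over Q(√158) and [Q(√158, √105) : Q(√158)] = 2. By the tower law, [Q(√158, √105) : Q] = 2 · 2 = 4.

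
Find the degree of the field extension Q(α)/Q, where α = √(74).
[Q(α):Q] = 2

[Q(α):Q] equals the degree of the minimal polynomial of α. Here α^2 = 74 and x^2 - 74 is irreducible (d = 74 is squarefree, ≠ 1, hence not a square), so deg(m_α) = 2. Thus [Q(α):Q] = 2.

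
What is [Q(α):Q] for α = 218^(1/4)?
[Q(α):Q] = 4

α is a root of x^4 - 218. By Eisenstein's criterion at the prime p = 2 (which divides the constant term 218 but p^2 = 4 does not, since 218 is squarefree), x^4 - 218 is irreducible over Q. Hence [Q(α):Q] = 4.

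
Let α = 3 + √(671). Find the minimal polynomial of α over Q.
m_α(x) = x^2 - 6x - 662

From α - 3 = √(671), squaring gives (α - 3)^2 = 671, i.e. α^2 - 6α + 9 = 671, so α^2 - 6α - 662 = 0. The discriminant of x^2 - 6x - 662 is (-6)^2 - 4·(-662) = 36 + 2648 = 2684, and 4·(671) is not a perfect square in Q since 671 is squarefree and ≠ 1. Hence x^2 - 6x - 662 is irreducible over Q and is the minimal polynomial of α.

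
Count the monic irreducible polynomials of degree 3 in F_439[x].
There are 28201360 monic irreducible polynomials of degree 3 over F_439

Each element of F_{439^3} that lies in no proper subfield is a root of exactly one monic irreducible of degree 3 over F_439, and each such polynomial has 3 distinct roots in F_{439^3}. By Möbius inversion the count is N_439(3) = (1/3) Σ_{d|3} μ(3/d) · 439^d = (1/3)(μ(3)·439^1 + μ(1)·439^3) = 84604080/3 = 28201360.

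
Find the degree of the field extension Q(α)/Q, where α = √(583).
[Q(α):Q] = 2

[Q(α):Q] equals the degree of the minimal polynomial of α. Here α^2 = 583 and x^2 - 583 is irreducible (d = 583 is squarefree, ≠ 1, hence not a square), so deg(m_α) = 2. Thus [Q(α):Q] = 2.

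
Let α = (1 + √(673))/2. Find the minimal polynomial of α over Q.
m_α(x) = x^2 - x - 168

From 2α - 1 = √(673), squaring gives (2α - 1)^2 = 673, i.e. 4α^2 - 4α + 1 = 673, so α^2 - α + (1 - 673)/4 = 0. Since 673 ≡ 1 (mod 4), (1 - 673)/4 = -168 ∈ Z. The polynomial x^2 - x - 168 has discriminant 1 - 4·(-168) = 673, which is not a perfect square in Q (d = 673 is squarefree and ≠ 1), so x^2 - x - 168 is irreducible over Q. It is the minimal polynomial of α.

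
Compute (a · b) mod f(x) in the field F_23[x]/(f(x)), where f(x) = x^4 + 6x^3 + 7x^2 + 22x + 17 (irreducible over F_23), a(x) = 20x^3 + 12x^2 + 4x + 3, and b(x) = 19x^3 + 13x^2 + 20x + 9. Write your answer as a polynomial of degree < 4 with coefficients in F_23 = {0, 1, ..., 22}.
a · b ≡ 2x^3 + 22x^2 (mod f(x))

Multiply in F_23[x]: a(x)·b(x) = (20x^3 + 12x^2 + 4x + 3)·(19x^3 + 13x^2 + 20x + 9) = 12x^6 + 5x^5 + 11x^4 + 20x^2 + 4x + 4. This has degree ≥ 4, so divide by f(x) over F_23: 12x^6 + 5x^5 + 11x^4 + 20x^2 + 4x + 4 = (12x^2 + 2x + 7)·(x^4 + 6x^3 + 7x^2 + 22x + 17) + (2x^3 + 22x^2). Hence a·b ≡ 2x^3 + 22x^2 (mod f). (F_23[x]/(f) is a field with 23^4 = 279841 elements since f is irreducible of degree 4.)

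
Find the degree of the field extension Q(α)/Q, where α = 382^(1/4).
[Q(α):Q] = 4

α is a root of x^4 - 382. By Eisenstein's criterion at the prime p = 2 (which divides the constant term 382 but p^2 = 4 does not, since 382 is squarefree), x^4 - 382 is irreducible over Q. Hence [Q(α):Q] = 4.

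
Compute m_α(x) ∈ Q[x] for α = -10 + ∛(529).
m_α(x) = x^3 + 30x^2 + 300x + 471

Set β = α + 10 = ∛(529), so β^3 = 529. Then (α + 10)^3 - 529 = 0, i.e. α is a root of g(x) = (x + 10)^3 - 529 = x^3 + 30x^2 + 300x + 471. Since g(x) = h(x + 10) where h(x) = x^3 - 529, and h is irreducible over Q (because 529 is not a perfect cube, so h has no rational root, and a monic cubic with no rational root is irreducible), g is also irreducible (irreducibility is preserved under the substitution x → x + 10). Hence m_α(x) = x^3 + 30x^2 + 300x + 471.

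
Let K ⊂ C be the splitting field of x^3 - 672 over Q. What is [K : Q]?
[K : Q] = 6

The roots of x^3 - 672 are ∛672, ω∛672, ω^2∛672 where ω = e^(2πi/3) is a primitive cube root of unity, so K = Q(∛672, ω). Now [Q(∛672):Q] = 3 (since 672 is not a perfect cube, x^3 - 672 is irreducible) and [Q(ω):Q] = 2. Both 2 and 3 divide [K:Q], and [K:Q] ≤ 3·2 = 6, so [K:Q] = 6. (Equivalently: Q(∛672) ⊂ R but ω ∉ R, so [K : Q(∛672)] = 2.)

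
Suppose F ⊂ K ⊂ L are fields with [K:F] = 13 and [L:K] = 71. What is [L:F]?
[L:F] = 923

The tower law says that for any tower of field extensions F ⊂ K ⊂ L with finite degrees, [L:F] = [L:K] · [K:F]. Here this gives [L:F] = 71 · 13 = 923.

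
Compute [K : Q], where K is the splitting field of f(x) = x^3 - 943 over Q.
[K : Q] = 6

The roots of x^3 - 943 are ∛943, ω∛943, ω^2∛943 where ω = e^(2πi/3) is a primitive cube root of unity, so K = Q(∛943, ω). Now [Q(∛943):Q] = 3 (since 943 is not a perfect cube, x^3 - 943 is irreducible) and [Q(ω):Q] = 2. Both 2 and 3 divide [K:Q], and [K:Q] ≤ 3·2 = 6, so [K:Q] = 6. (Equivalently: Q(∛943) ⊂ R but ω ∉ R, so [K : Q(∛943)] = 2.)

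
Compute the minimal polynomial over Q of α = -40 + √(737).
m_α(x) = x^2 + 80x + 863

From α + 40 = √(737), squaring gives (α + 40)^2 = 737, i.e. α^2 + 80α + 1600 = 737, so α^2 + 80α + 863 = 0. The discriminant of x^2 + 80x + 863 is (80)^2 - 4·(863) = 6400 - 3452 = 2948, and 4·(737) is not a perfect square in Q since 737 is squarefree and ≠ 1. Hence x^2 + 80x + 863 is irreducible over Q and is the minimal polynomial of α.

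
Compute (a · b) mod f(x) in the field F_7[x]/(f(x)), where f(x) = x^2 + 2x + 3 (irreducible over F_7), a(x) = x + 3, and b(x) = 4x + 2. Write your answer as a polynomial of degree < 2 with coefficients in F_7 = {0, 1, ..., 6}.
a · b ≡ 6x + 1 (mod f(x))

Multiply in F_7[x]: a(x)·b(x) = (x + 3)·(4x + 2) = 4x^2 + 6. This has degree ≥ 2, so divide by f(x) over F_7: 4x^2 + 6 = (4)·(x^2 + 2x + 3) + (6x + 1). Hence a·b ≡ 6x + 1 (mod f). (F_7[x]/(f) is a field with 7^2 = 49 elements since f is irreducible of degree 2.)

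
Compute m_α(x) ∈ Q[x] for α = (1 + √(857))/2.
m_α(x) = x^2 - x - 214

From 2α - 1 = √(857), squaring gives (2α - 1)^2 = 857, i.e. 4α^2 - 4α + 1 = 857, so α^2 - α + (1 - 857)/4 = 0. Since 857 ≡ 1 (mod 4), (1 - 857)/4 = -214 ∈ Z. The polynomial x^2 - x - 214 has discriminant 1 - 4·(-214) = 857, which is not a perfect square in Q (d = 857 is squarefree and ≠ 1), so x^2 - x - 214 is irreducible over Q. It is the minimal polynomial of α.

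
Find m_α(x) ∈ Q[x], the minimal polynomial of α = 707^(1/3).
m_α(x) = x^3 - 707

α satisfies α^3 = 707, so x^3 - 707 annihilates α. By the rational root test, a rational root p/q (in lowest terms) of x^3 - 707 would satisfy p^3 = 707 q^3, forcing q = 1 and p^3 = 707; but 707 is not a perfect cube, contradiction. A monic cubic over Q with no rational root is irreducible (any nontrivial factorization would include a linear factor). Hence x^3 - 707 is the minimal polynomial of α, and in particular [Q(α):Q] = 3.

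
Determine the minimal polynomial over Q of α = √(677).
m_α(x) = x^2 - 677

α satisfies α^2 - 677 = 0, so x^2 - 677 annihilates α. Since d = 677 is squarefree and ≠ 1, it is not a perfect square in Q, so x^2 - 677 has no rational root and is therefore irreducible over Q (a degree-2 polynomial over a field is irreducible iff it has no root). Hence m_α(x) = x^2 - 677.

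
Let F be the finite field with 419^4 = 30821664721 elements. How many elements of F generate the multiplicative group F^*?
There are φ(30821664720) = 5916672000 primitive elements

F_q^* is cyclic of order q - 1 = 30821664720. A cyclic group of order m has exactly φ(m) generators. Here m = 30821664720 = 2^4 · 3 · 5 · 7 · 11 · 19 · 41 · 2141, so the number of primitive elements is φ(30821664720) = 5916672000.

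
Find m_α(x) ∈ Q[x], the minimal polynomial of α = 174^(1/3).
m_α(x) = x^3 - 174

α satisfies α^3 = 174, so x^3 - 174 annihilates α. By the rational root test, a rational root p/q (in lowest terms) of x^3 - 174 would satisfy p^3 = 174 q^3, forcing q = 1 and p^3 = 174; but 174 is not a perfect cube, contradiction. A monic cubic over Q with no rational root is irreducible (any nontrivial factorization would include a linear factor). Hence x^3 - 174 is the minimal polynomial of α, and in particular [Q(α):Q] = 3.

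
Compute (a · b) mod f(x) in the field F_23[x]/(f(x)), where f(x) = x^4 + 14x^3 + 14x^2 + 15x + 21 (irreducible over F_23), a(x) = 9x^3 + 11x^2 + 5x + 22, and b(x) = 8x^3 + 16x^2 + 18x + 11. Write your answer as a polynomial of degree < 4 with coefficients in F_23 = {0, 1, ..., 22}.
a · b ≡ x^3 + 10x^2 + 18x + 10 (mod f(x))

Multiply in F_23[x]: a(x)·b(x) = (9x^3 + 11x^2 + 5x + 22)·(8x^3 + 16x^2 + 18x + 11) = 3x^6 + 2x^5 + 10x^4 + x^3 + 11x^2 + 14x + 12. This has degree ≥ 4, so divide by f(x) over F_23: 3x^6 + 2x^5 + 10x^4 + x^3 + 11x^2 + 14x + 12 = (3x^2 + 6x + 22)·(x^4 + 14x^3 + 14x^2 + 15x + 21) + (x^3 + 10x^2 + 18x + 10). Hence a·b ≡ x^3 + 10x^2 + 18x + 10 (mod f). (F_23[x]/(f) is a field with 23^4 = 279841 elements since f is irreducible of degree 4.)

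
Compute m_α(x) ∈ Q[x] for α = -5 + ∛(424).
m_α(x) = x^3 + 15x^2 + 75x - 299

Set β = α + 5 = ∛(424), so β^3 = 424. Then (α + 5)^3 - 424 = 0, i.e. α is a root of g(x) = (x + 5)^3 - 424 = x^3 + 15x^2 + 75x - 299. Since g(x) = h(x + 5) where h(x) = x^3 - 424, and h is irreducible over Q (because 424 is not a perfect cube, so h has no rational root, and a monic cubic with no rational root is irreducible), g is also irreducible (irreducibility is preserved under the substitution x → x + 5). Hence m_α(x) = x^3 + 15x^2 + 75x - 299.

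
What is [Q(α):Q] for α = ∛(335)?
[Q(α):Q] = 3

The minimal polynomial of α is x^3 - 335, irreducible over Q since 335 is not a perfect cube (so x^3 - 335 has no rational root). Hence [Q(α):Q] = deg(m_α) = 3.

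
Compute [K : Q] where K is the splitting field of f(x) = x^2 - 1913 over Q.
[K : Q] = 2

f(x) = x^2 - 1913 factors as (x - √1913)(x + √1913). The splitting field is K = Q(√1913). Since 1913 is squarefree and > 1, it is not a perfect square, so x^2 - 1913 is irreducible over Q and [Q(√1913) : Q] = 2. Hence [K : Q] = 2.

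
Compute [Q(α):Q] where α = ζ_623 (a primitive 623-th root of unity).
[Q(α):Q] = 528

The minimal polynomial of ζ_623 over Q is the 623-th cyclotomic polynomial Φ_623(x), which is irreducible over Q and has degree φ(623) = 528. Hence [Q(α):Q] = φ(623) = 528.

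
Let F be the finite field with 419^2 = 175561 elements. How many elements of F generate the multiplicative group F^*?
There are φ(175560) = 34560 primitive elements

F_q^* is cyclic of order q - 1 = 175560. A cyclic group of order m has exactly φ(m) generators. Here m = 175560 = 2^3 · 3 · 5 · 7 · 11 · 19, so the number of primitive elements is φ(175560) = 34560.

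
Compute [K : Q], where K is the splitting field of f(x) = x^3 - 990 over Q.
[K : Q] = 6

The roots of x^3 - 990 are ∛990, ω∛990, ω^2∛990 where ω = e^(2πi/3) is a primitive cube root of unity, so K = Q(∛990, ω). Now [Q(∛990):Q] = 3 (since 990 is not a perfect cube, x^3 - 990 is irreducible) and [Q(ω):Q] = 2. Both 2 and 3 divide [K:Q], and [K:Q] ≤ 3·2 = 6, so [K:Q] = 6. (Equivalently: Q(∛990) ⊂ R but ω ∉ R, so [K : Q(∛990)] = 2.)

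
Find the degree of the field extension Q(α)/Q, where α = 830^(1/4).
[Q(α):Q] = 4

α is a root of x^4 - 830. By Eisenstein's criterion at the prime p = 2 (which divides the constant term 830 but p^2 = 4 does not, since 830 is squarefree), x^4 - 830 is irreducible over Q. Hence [Q(α):Q] = 4.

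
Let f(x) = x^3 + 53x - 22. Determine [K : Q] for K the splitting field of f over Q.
[K : Q] = 6

By the rational root test, any rational root of the monic integer polynomial f(x) = x^3 + 53x - 22 must be an integer dividing the constant term -22, i.e. one of ±{1, 2, 11, 22}. Evaluating: f(1) = 32, f(-1) = -76, f(2) = 92, f(-2) = -136, f(11) = 1892, f(-11) = -1936, f(22) = 11792, f(-22) = -11836; none is 0, so f has no rational root and is therefore irreducible over Q (a cubic with no linear factor over a field is irreducible). For an irreducible cubic, the Galois group is A_3 or S_3 according as the discriminant disc(f) = -4a^3 - 27b^2 = -4·(53)^3 - 27·(-22)^2 = -608576 is or is not a square in Q. Here disc(f) = -608576 is not a perfect square in Q, so the Galois group of f over Q is not contained in A_3 and must be all of S_3. The splitting field has degree |S_3| = 6 over Q, so [K : Q] = 6.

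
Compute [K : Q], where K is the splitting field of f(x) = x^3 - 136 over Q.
[K : Q] = 6

The roots of x^3 - 136 are ∛136, ω∛136, ω^2∛136 where ω = e^(2πi/3) is a primitive cube root of unity, so K = Q(∛136, ω). Now [Q(∛136):Q] = 3 (since 136 is not a perfect cube, x^3 - 136 is irreducible) and [Q(ω):Q] = 2. Both 2 and 3 divide [K:Q], and [K:Q] ≤ 3·2 = 6, so [K:Q] = 6. (Equivalently: Q(∛136) ⊂ R but ω ∉ R, so [K : Q(∛136)] = 2.)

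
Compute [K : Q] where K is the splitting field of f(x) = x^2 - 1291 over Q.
[K : Q] = 2

f(x) = x^2 - 1291 factors as (x - √1291)(x + √1291). The splitting field is K = Q(√1291). Since 1291 is squarefree and > 1, it is not a perfect square, so x^2 - 1291 is irreducible over Q and [Q(√1291) : Q] = 2. Hence [K : Q] = 2.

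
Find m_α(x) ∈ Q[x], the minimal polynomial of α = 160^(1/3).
m_α(x) = x^3 - 160

α satisfies α^3 = 160, so x^3 - 160 annihilates α. By the rational root test, a rational root p/q (in lowest terms) of x^3 - 160 would satisfy p^3 = 160 q^3, forcing q = 1 and p^3 = 160; but 160 is not a perfect cube, contradiction. A monic cubic over Q with no rational root is irreducible (any nontrivial factorization would include a linear factor). Hence x^3 - 160 is the minimal polynomial of α, and in particular [Q(α):Q] = 3.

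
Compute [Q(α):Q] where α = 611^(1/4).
[Q(α):Q] = 4

α is a root of x^4 - 611. By Eisenstein's criterion at the prime p = 13 (which divides the constant term 611 but p^2 = 169 does not, since 611 is squarefree), x^4 - 611 is irreducible over Q. Hence [Q(α):Q] = 4.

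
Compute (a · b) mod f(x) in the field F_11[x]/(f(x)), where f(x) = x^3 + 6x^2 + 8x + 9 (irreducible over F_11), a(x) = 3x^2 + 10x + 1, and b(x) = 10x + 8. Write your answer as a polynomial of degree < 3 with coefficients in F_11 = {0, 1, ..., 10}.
a · b ≡ 10x^2 + 4x + 2 (mod f(x))

Multiply in F_11[x]: a(x)·b(x) = (3x^2 + 10x + 1)·(10x + 8) = 8x^3 + 3x^2 + 2x + 8. This has degree ≥ 3, so divide by f(x) over F_11: 8x^3 + 3x^2 + 2x + 8 = (8)·(x^3 + 6x^2 + 8x + 9) + (10x^2 + 4x + 2). Hence a·b ≡ 10x^2 + 4x + 2 (mod f). (F_11[x]/(f) is a field with 11^3 = 1331 elements since f is irreducible of degree 3.)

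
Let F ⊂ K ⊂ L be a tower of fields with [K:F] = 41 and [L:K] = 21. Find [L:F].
[L:F] = 861

The tower law says that for any tower of field extensions F ⊂ K ⊂ L with finite degrees, [L:F] = [L:K] · [K:F]. Here this gives [L:F] = 21 · 41 = 861.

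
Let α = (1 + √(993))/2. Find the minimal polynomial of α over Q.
m_α(x) = x^2 - x - 248

From 2α - 1 = √(993), squaring gives (2α - 1)^2 = 993, i.e. 4α^2 - 4α + 1 = 993, so α^2 - α + (1 - 993)/4 = 0. Since 993 ≡ 1 (mod 4), (1 - 993)/4 = -248 ∈ Z. The polynomial x^2 - x - 248 has discriminant 1 - 4·(-248) = 993, which is not a perfect square in Q (d = 993 is squarefree and ≠ 1), so x^2 - x - 248 is irreducible over Q. It is the minimal polynomial of α.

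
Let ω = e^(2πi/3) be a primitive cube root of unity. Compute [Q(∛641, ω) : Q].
[Q(∛641, ω) : Q] = 6

[Q(∛641):Q] = 3 (min poly x^3 - 641, irreducible since 641 is not a perfect cube). [Q(ω):Q] = 2 (min poly x^2 + x + 1). Since Q(∛641) ⊂ R and ω ∉ R, we have ω ∉ Q(∛641), so x^2 + x + 1 remains irreducible over Q(∛641) and [Q(∛641, ω) : Q(∛641)] = 2. By the tower law, [Q(∛641, ω) : Q] = 3 · 2 = 6. (In fact Q(∛641, ω) is the splitting field of x^3 - 641 over Q.)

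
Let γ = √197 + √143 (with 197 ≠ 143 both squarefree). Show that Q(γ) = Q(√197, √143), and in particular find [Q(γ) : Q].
[Q(γ) : Q] = 4 (equivalently, Q(γ) = Q(√197, √143))

Obviously Q(γ) ⊆ Q(√197, √143), and [Q(√197, √143):Q] = 4 (since 197, 143 are distinct squarefree integers > 1 with 28171 not a perfect square). To show equality we compute the minimal polynomial of γ. From γ = √197 + √143: γ^2 = 197 + 2√(28171) + 143 = 340 + 2√(28171), so γ^2 - 340 = 2√(28171); squaring, (γ^2 - 340)^2 = 4·28171, i.e. γ^4 - 680γ^2 + 115600 - 112684 = 0, i.e. γ^4 - 680γ^2 + 2916 = 0. So γ is a root of x^4 - 680x^2 + 2916. This polynomial is irreducible over Q: it has no rational root (each ±√197 ± √143 is irrational), and any factorization into two quadratics over Q would force √(28171) ∈ Q (pairing opposite roots) or √197, √143 ∈ Q (other pairings), all impossible. Hence [Q(γ):Q] = 4 = [Q(√197, √143):Q], so Q(γ) = Q(√197, √143).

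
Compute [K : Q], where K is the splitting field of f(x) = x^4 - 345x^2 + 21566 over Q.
[K : Q] = 4

Solving the quadratic in x^2: x^2 = (345 ± √(345^2 - 4·21566))/2 = (345 ± √32761)/2 = (345 ± 181)/2, giving x^2 = 82 or x^2 = 263. So f(x) = (x^2 - 82)(x^2 - 263) and the roots of f are ±√82, ±√263. Hence the splitting field is K = Q(√82, √263). Since 82 and 263 are distinct squarefree integers > 1, their product 21566 is not a perfect square, so √263 ∉ Q(√82). By the tower law [K:Q] = [Q(√82,√263):Q(√82)] · [Q(√82):Q] = 2 · 2 = 4.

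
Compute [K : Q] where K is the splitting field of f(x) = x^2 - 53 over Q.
[K : Q] = 2

f(x) = x^2 - 53 factors as (x - √53)(x + √53). The splitting field is K = Q(√53). Since 53 is squarefree and > 1, it is not a perfect square, so x^2 - 53 is irreducible over Q and [Q(√53) : Q] = 2. Hence [K : Q] = 2.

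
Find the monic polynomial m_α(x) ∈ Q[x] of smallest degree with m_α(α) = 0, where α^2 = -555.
m_α(x) = x^2 + 555

α satisfies α^2 + 555 = 0, so x^2 + 555 annihilates α. Since d = -555 is squarefree and ≠ 1, it is not a perfect square in Q, so x^2 + 555 has no rational root and is therefore irreducible over Q (a degree-2 polynomial over a field is irreducible iff it has no root). Hence m_α(x) = x^2 + 555.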